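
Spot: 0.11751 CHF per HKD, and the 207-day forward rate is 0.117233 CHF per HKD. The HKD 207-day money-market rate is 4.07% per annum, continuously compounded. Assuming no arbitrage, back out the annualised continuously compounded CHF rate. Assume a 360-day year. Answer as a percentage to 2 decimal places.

3.66%

T = 207/360 years.
CIP gives F = S · g_CHF/g_HKD, so g_CHF/g_HKD = 0.117233/0.11751 = 0.9976428.
The HKD side grows by e^(0.0407×207/360) = 1.0236785.
That pins the CHF growth at 1.0212655.
Take logs: ln 1.0212655 / (207/360) = 0.036596, so 3.66%.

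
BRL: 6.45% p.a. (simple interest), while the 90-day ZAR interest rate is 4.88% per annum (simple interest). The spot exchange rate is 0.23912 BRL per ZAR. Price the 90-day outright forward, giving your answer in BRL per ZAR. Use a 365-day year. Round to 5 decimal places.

0.24003

T = 90/365 years.
BRL accumulates by 1 + 0.0645×90/365 = 1.0159041.
ZAR accumulates by 1 + 0.0488×90/365 = 1.0120329.
So F = 0.23912 × 1.0159041 / 1.0120329 = 0.2400347 (BRL/ZAR).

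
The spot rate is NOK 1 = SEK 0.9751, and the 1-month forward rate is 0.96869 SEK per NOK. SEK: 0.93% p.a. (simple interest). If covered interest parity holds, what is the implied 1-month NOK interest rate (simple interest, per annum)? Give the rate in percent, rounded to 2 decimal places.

T = 1/12 years.
CIP gives F = S · g_SEK/g_NOK, so g_SEK/g_NOK = 0.96869/0.9751 = 0.9934263.
SEK growth factor: 1 + 0.0093×1/12 = 1.000775.
Hence g_NOK = 1.0073973.
(1.0073973 − 1)/T = 0.088768, i.e. 8.88%.

8.88%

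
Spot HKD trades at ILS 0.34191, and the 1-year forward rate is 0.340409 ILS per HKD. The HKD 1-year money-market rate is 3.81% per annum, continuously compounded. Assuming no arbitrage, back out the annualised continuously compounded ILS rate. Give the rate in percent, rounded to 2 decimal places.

T = 1 year.
CIP gives F = S · g_ILS/g_HKD, so g_ILS/g_HKD = 0.340409/0.34191 = 0.9956100.
HKD growth factor: e^(0.0381×1) = 1.0388351.
Hence g_ILS = 1.0342746.
r = ln(1.0342746)/1 = 0.033700 → 3.37%.

3.37%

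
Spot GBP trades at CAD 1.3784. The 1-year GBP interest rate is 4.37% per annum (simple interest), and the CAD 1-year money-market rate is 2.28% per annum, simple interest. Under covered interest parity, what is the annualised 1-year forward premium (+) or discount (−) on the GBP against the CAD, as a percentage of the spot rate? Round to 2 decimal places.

T = 1 year.
No-arbitrage forward: 1.3784 × 1.022800 / 1.043700 = 1.3507977 CAD/GBP.
(F − S)/S ÷ T = (1.3507977 − 1.3784)/1.3784/1 = -0.020025 → -2.00%.

-2.00%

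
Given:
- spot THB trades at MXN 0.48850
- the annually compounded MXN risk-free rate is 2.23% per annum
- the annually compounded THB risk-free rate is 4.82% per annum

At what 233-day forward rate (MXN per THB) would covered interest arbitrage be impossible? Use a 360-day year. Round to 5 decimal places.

T = 233/360 years.
MXN growth factor: (1 + 0.0223)^(233/360) = 1.0143768.
Growth of 1 THB over T: (1 + 0.0482)^(233/360) = 1.0309365.
Forward (MXN per THB) = 0.4885 × 1.0143768 / 1.0309365 = 0.4806533.

0.48065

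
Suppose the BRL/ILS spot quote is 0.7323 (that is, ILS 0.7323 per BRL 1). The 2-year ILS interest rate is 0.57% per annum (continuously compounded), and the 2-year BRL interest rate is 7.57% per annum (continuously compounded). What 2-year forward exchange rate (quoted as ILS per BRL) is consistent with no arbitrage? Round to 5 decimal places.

0.63663

T = 2 years.
ILS growth factor: e^(0.0057×2) = 1.0114652.
Growth of 1 BRL over T: e^(0.0757×2) = 1.1634619.
CIP: F = S · (grow ILS)/(grow BRL) = 0.7323 × 1.0114652/1.1634619 = 0.6366310 ILS per BRL.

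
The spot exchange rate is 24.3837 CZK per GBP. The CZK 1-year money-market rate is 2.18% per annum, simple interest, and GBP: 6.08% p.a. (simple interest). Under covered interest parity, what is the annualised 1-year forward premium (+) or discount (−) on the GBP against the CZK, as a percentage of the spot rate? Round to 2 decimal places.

T = 1 year.
CIP forward (CZK per GBP) = 24.3837 × 1.021800/1.060800 = 23.4872404.
Annualised premium = (F − S)/S × (1/T) = (23.4872404 − 24.3837)/24.3837 ÷ 1 = -3.68%.

-3.68%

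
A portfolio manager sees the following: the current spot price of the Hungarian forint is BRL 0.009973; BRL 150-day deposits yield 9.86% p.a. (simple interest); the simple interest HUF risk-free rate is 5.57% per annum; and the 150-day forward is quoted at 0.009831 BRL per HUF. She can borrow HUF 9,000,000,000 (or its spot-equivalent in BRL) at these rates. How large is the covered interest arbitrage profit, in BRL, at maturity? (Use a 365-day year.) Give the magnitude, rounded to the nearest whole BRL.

T = 150/365 years.
Keep in HUF, deliver into the forward: 9,000,000,000·1.022890411·0.009831 = BRL 90,504,320.67.
Swap to BRL now, deposit: 9,000,000,000·0.009973·1.0405205479 = BRL 93,394,002.82.
The quoted forward undervalues HUF, so borrow HUF, convert to BRL at spot, deposit the BRL at 9.86%, and buy HUF forward at 0.009831 to cover the loan.
The gap between the two covered legs is BRL 2,889,682.

BRL 2,889,682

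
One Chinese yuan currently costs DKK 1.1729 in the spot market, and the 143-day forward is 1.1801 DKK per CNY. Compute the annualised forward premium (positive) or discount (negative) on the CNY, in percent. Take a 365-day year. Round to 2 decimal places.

T = 143/365 years.
Period premium: (1.1801 − 1.1729)/1.1729 = 0.0061386.
Per annum: 0.0061386 / (143/365) = 0.015668 = 1.57%.

+1.57%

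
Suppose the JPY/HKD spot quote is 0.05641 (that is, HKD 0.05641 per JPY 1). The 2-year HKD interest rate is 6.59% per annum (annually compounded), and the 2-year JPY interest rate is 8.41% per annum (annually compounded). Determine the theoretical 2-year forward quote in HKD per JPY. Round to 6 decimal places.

0.054532

T = 2 years.
HKD accumulates by (1 + 0.0659)^2 = 1.1361428.
Growth of 1 JPY over T: (1 + 0.0841)^2 = 1.1752728.
So F = 0.05641 × 1.1361428 / 1.1752728 = 0.05453186 (HKD/JPY).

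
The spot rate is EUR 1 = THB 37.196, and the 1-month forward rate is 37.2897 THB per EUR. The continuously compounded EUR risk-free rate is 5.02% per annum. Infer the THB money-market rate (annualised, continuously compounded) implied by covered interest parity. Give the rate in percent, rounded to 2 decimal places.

T = 1/12 years.
F/S = 37.2897/37.196 = 1.0025191 = (growth of THB) / (growth of EUR).
The EUR side grows by e^(0.0502×1/12) = 1.0041921.
So the THB growth factor = 1.0067218.
r = ln(1.0067218)/(1/12) = 0.080392 → 8.04%.

8.04%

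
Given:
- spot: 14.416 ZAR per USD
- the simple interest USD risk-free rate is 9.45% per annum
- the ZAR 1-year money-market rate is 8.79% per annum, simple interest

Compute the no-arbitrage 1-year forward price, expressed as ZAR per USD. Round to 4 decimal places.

14.3291

T = 1 year.
Growth of 1 ZAR over T: 1 + 0.0879×1 = 1.087900.
USD accumulates by 1 + 0.0945×1 = 1.094500.
CIP: F = S · (grow ZAR)/(grow USD) = 14.416 × 1.087900/1.094500 = 14.329069 ZAR per USD.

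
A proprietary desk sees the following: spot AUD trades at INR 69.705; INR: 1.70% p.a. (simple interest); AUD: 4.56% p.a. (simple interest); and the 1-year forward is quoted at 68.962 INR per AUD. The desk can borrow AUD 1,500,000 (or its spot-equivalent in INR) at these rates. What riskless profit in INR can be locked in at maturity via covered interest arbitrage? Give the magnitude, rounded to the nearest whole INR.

T = 1 year.
Route A — deposit AUD, sell forward: 1,500,000 × 1.045600 × 68.962 = INR 108,160,000.80.
Route B — convert at spot, deposit INR: 1,500,000 × 69.705 × 1.017000 = INR 106,334,977.50.
The quoted forward overvalues AUD, so borrow INR, buy AUD at spot, deposit the AUD at 4.56%, and sell the proceeds forward at 68.962.
Arbitrage profit = |108,160,000.80 − 106,334,977.50| = INR 1,825,023.

INR 1,825,023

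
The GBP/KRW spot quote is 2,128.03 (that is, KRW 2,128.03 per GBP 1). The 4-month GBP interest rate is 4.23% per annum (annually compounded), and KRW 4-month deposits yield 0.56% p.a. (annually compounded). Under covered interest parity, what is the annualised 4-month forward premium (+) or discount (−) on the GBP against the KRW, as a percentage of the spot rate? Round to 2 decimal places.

-3.56%

T = 4/12 years.
CIP forward (KRW per GBP) = 2128.03 × 1.0018632/1.0139057 = 2102.75467.
(F − S)/S ÷ T = (2102.75467 − 2128.03)/2128.03/(4/12) = -0.035632 → -3.56%.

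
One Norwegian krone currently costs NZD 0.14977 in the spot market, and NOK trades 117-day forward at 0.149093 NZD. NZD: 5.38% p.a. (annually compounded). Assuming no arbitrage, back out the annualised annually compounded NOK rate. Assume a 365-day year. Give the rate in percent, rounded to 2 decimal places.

6.88%

T = 117/365 years.
CIP gives F = S · g_NZD/g_NOK, so g_NZD/g_NOK = 0.149093/0.14977 = 0.9954797.
NZD growth factor: (1 + 0.0538)^(117/365) = 1.0169394.
That pins the NOK growth at 1.0215571.
Annualise: 1.0215571^(365/117) − 1 = 0.068800 = 6.88%.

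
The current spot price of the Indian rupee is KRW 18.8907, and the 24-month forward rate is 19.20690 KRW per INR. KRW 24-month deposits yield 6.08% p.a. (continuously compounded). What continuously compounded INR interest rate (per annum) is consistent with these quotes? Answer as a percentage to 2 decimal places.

T = 2 years.
F/S = 19.2069/18.8907 = 1.0167384 = (growth of KRW) / (growth of INR).
The KRW side grows by e^(0.0608×2) = 1.1293023.
Hence g_INR = 1.1107108.
r = ln(1.1107108)/2 = 0.052500 → 5.25%.

5.25%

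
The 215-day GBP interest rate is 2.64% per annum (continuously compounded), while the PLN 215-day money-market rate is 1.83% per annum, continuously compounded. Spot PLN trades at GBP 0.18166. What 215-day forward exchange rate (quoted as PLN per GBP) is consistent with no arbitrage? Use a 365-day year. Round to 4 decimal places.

T = 215/365 years.
GBP accumulates by e^(0.0264×215/365) = 1.0156722.
PLN accumulates by e^(0.0183×215/365) = 1.0108378.
So F = 0.18166 × 1.0156722 / 1.0108378 = 0.1825288 (GBP/PLN).
Quoted the other way: 1/0.1825288 = 5.4786 PLN per GBP.

5.4786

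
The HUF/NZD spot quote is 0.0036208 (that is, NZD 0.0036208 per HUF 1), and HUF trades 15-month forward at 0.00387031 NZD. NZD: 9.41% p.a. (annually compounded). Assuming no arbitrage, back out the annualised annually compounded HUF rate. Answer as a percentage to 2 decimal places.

3.73%

T = 15/12 years.
By CIP, F/S equals the NZD-to-HUF growth ratio: 0.00387031/0.0036208 = 1.0689102.
NZD growth factor: (1 + 0.0941)^(15/12) = 1.1189773.
So the HUF growth factor = 1.0468394.
Annualise: 1.0468394^(12/15) − 1 = 0.037299 = 3.73%.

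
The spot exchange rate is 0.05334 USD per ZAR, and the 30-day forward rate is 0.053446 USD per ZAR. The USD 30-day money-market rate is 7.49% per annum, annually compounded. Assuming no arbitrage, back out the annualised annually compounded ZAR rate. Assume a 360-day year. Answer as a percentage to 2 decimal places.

T = 30/360 years.
CIP gives F = S · g_USD/g_ZAR, so g_USD/g_ZAR = 0.053446/0.05334 = 1.0019873.
USD growth factor: (1 + 0.0749)^(30/360) = 1.0060371.
So the ZAR growth factor = 1.0040418.
Annualise: 1.0040418^(360/30) − 1 = 0.049594 = 4.96%.

4.96%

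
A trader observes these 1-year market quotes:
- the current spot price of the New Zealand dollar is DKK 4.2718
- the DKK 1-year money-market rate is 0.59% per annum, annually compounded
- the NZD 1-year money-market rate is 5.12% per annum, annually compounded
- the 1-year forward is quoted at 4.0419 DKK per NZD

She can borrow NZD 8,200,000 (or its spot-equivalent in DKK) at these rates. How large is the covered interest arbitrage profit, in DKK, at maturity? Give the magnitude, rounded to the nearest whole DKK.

T = 1 year.
Keep in NZD, deliver into the forward: 8,200,000·1.051200·4.0419 = DKK 34,840,531.30.
Swap to DKK now, deposit: 8,200,000·4.2718·1.005900 = DKK 35,235,429.68.
The quoted forward undervalues NZD, so borrow NZD, convert to DKK at spot, deposit the DKK at 0.59%, and buy NZD forward at 4.0419 to cover the loan.
Profit = 35,235,429.68 − 34,840,531.30 = DKK 394,898.

DKK 394,898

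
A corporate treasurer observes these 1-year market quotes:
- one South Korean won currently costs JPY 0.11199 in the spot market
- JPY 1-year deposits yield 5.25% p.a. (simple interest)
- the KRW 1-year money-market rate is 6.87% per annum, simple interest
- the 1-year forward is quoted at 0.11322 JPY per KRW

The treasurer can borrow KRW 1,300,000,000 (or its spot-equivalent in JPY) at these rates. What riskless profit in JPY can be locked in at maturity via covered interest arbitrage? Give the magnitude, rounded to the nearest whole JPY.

JPY 4,067,361

T = 1 year.
Route A — deposit KRW, sell forward: 1,300,000,000 × 1.068700 × 0.11322 = JPY 157,297,678.20.
Route B — convert at spot, deposit JPY: 1,300,000,000 × 0.11199 × 1.052500 = JPY 153,230,317.50.
The quoted forward overvalues KRW, so borrow JPY, buy KRW at spot, deposit the KRW at 6.87%, and sell the proceeds forward at 0.11322.
The gap between the two covered legs is JPY 4,067,361.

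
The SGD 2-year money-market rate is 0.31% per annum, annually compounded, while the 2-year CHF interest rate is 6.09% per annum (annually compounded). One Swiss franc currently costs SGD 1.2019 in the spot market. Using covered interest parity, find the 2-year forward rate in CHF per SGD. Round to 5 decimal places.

0.93066

T = 2 years.
SGD growth factor: (1 + 0.0031)^2 = 1.0062096.
CHF growth factor: (1 + 0.0609)^2 = 1.1255088.
CIP: F = S · (grow SGD)/(grow CHF) = 1.2019 × 1.0062096/1.1255088 = 1.074504 SGD per CHF.
Quoted the other way: 1/1.074504 = 0.93066 CHF per SGD.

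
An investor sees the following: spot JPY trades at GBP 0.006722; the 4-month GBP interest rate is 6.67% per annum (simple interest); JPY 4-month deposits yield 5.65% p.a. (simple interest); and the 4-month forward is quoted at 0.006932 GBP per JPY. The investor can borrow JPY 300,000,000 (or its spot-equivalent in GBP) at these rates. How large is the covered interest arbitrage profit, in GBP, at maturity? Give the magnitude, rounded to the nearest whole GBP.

GBP 57,330

T = 4/12 years.
Invest the JPY and cover forward: 300,000,000 × 1.018833333 × 0.006932 = GBP 2,118,765.80.
Convert at spot and invest in GBP: 300,000,000 × 0.006722 × 1.022233333 = GBP 2,061,435.74.
The quoted forward overvalues JPY, so borrow GBP, buy JPY at spot, deposit the JPY at 5.65%, and sell the proceeds forward at 0.006932.
Arbitrage profit = |2,118,765.80 − 2,061,435.74| = GBP 57,330.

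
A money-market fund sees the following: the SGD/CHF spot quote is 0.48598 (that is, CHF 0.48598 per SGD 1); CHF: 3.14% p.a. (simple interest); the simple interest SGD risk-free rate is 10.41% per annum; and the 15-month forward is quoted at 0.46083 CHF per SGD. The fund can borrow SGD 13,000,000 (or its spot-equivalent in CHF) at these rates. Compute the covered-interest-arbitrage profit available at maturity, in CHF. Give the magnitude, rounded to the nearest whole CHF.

T = 15/12 years.
Invest the SGD and cover forward: 13,000,000 × 1.130125 × 0.46083 = CHF 6,770,341.55.
Convert at spot and invest in CHF: 13,000,000 × 0.48598 × 1.039250 = CHF 6,565,711.30.
The quoted forward overvalues SGD, so borrow CHF, buy SGD at spot, deposit the SGD at 10.41%, and sell the proceeds forward at 0.46083.
Profit = 6,770,341.55 − 6,565,711.30 = CHF 204,630.

CHF 204,630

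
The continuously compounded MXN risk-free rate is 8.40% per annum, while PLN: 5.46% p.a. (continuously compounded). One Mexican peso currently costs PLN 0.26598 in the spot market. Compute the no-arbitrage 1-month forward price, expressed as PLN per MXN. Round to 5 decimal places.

T = 1/12 years.
PLN accumulates by e^(0.0546×1/12) = 1.0045604.
MXN accumulates by e^(0.0840×1/12) = 1.0070246.
Forward (PLN per MXN) = 0.26598 × 1.0045604 / 1.0070246 = 0.2653291.

0.26533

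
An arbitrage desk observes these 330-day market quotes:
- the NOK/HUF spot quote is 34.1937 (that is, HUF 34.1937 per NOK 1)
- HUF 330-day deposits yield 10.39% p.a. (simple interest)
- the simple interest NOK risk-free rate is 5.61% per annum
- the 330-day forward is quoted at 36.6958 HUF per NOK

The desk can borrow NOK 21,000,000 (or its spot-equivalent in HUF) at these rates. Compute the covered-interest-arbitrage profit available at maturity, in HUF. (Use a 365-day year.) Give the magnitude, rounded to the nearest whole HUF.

T = 330/365 years.
Keep in NOK, deliver into the forward: 21,000,000·1.05072054795·36.6958 = HUF 809,697,652.75.
Swap to HUF now, deposit: 21,000,000·34.1937·1.0939369863 = HUF 785,520,815.70.
The quoted forward overvalues NOK, so borrow HUF, buy NOK at spot, deposit the NOK at 5.61%, and sell the proceeds forward at 36.6958.
Profit = 809,697,652.75 − 785,520,815.70 = HUF 24,176,837.

HUF 24,176,837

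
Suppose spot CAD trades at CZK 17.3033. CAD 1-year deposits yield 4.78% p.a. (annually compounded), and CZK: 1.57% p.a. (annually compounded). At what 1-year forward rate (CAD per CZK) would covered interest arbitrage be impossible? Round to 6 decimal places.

0.059619

T = 1 year.
CZK growth factor: (1 + 0.0157)^1 = 1.015700.
Growth of 1 CAD over T: (1 + 0.0478)^1 = 1.047800.
CIP: F = S · (grow CZK)/(grow CAD) = 17.3033 × 1.015700/1.047800 = 16.77320 CZK per CAD.
Quoted the other way: 1/16.77320 = 0.059619 CAD per CZK.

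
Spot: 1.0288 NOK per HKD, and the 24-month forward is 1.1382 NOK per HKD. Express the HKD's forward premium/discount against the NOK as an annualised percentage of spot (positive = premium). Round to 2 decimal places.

T = 2 years.
Period premium: (1.1382 − 1.0288)/1.0288 = 0.1063375.
×(1/T) gives 5.32% p.a.

+5.32%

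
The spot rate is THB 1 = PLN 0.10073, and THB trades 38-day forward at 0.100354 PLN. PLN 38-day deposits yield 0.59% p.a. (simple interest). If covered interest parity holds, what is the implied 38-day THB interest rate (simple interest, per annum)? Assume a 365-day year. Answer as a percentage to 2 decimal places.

4.19%

T = 38/365 years.
CIP gives F = S · g_PLN/g_THB, so g_PLN/g_THB = 0.100354/0.10073 = 0.9962672.
PLN growth factor: 1 + 0.0059×38/365 = 1.0006142.
So the THB growth factor = 1.0043633.
(1.0043633 − 1)/T = 0.041911, i.e. 4.19%.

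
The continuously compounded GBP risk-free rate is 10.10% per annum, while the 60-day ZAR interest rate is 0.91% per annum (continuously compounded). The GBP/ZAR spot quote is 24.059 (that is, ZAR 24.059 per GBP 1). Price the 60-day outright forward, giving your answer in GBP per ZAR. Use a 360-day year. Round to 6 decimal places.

T = 60/360 years.
ZAR growth factor: e^(0.0091×60/360) = 1.0015178.
Growth of 1 GBP over T: e^(0.1010×60/360) = 1.0169758.
CIP: F = S · (grow ZAR)/(grow GBP) = 24.059 × 1.0015178/1.0169758 = 23.69330 ZAR per GBP.
Quoted the other way: 1/23.69330 = 0.042206 GBP per ZAR.

0.042206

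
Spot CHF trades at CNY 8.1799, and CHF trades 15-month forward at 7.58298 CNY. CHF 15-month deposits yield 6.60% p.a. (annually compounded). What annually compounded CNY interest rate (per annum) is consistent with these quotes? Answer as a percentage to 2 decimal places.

0.33%

T = 15/12 years.
F/S = 7.58298/8.1799 = 0.9270260 = (growth of CNY) / (growth of CHF).
CHF growth factor: (1 + 0.0660)^(15/12) = 1.0831697.
Hence g_CNY = 1.0041265.
Annualise: 1.0041265^(12/15) − 1 = 0.003300 = 0.33%.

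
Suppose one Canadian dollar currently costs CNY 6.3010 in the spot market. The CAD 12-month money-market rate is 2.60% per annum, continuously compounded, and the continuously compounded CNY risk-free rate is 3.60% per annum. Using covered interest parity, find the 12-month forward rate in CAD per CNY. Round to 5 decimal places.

0.15713

T = 1 year.
CNY growth factor: e^(0.0360×1) = 1.0366558.
CAD growth factor: e^(0.0260×1) = 1.0263409.
So F = 6.301 × 1.0366558 / 1.0263409 = 6.364326 (CNY/CAD).
Invert for CAD per CNY: 1 / 6.364326 = 0.15713.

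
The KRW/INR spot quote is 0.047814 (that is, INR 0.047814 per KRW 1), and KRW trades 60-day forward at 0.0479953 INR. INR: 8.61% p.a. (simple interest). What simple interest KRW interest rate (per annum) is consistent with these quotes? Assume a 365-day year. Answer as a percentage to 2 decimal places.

6.28%

T = 60/365 years.
CIP gives F = S · g_INR/g_KRW, so g_INR/g_KRW = 0.0479953/0.047814 = 1.0037918.
INR growth factor: 1 + 0.0861×60/365 = 1.0141534.
Hence g_KRW = 1.0103225.
r = (1.0103225 − 1)/(60/365) = 0.062795 → 6.28%.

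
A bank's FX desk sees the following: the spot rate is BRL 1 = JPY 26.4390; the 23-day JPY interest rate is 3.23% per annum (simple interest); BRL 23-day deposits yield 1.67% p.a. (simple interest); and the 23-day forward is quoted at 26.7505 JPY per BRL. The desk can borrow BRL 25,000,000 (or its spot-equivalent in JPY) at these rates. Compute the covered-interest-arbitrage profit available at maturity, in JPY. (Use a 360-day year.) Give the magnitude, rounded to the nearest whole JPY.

T = 23/360 years.
Route A — deposit BRL, sell forward: 25,000,000 × 1.00106694444 × 26.7505 = JPY 669,476,032.43.
Route B — convert at spot, deposit JPY: 25,000,000 × 26.4390 × 1.00206361111 = JPY 662,338,995.35.
The quoted forward overvalues BRL, so borrow JPY, buy BRL at spot, deposit the BRL at 1.67%, and sell the proceeds forward at 26.7505.
Profit = 669,476,032.43 − 662,338,995.35 = JPY 7,137,037.

JPY 7,137,037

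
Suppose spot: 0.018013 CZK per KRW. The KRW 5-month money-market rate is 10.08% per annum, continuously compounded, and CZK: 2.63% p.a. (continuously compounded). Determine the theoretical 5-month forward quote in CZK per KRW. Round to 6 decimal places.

T = 5/12 years.
Growth of 1 CZK over T: e^(0.0263×5/12) = 1.0110186.
Growth of 1 KRW over T: e^(0.1008×5/12) = 1.0428945.
So F = 0.018013 × 1.0110186 / 1.0428945 = 0.01746244 (CZK/KRW).

0.017462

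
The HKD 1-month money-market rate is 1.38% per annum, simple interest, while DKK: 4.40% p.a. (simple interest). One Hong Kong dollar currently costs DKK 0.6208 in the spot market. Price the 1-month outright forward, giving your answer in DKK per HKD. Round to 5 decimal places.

T = 1/12 years.
DKK growth factor: 1 + 0.0440×1/12 = 1.0036667.
Growth of 1 HKD over T: 1 + 0.0138×1/12 = 1.001150.
Forward (DKK per HKD) = 0.6208 × 1.0036667 / 1.001150 = 0.6223606.

0.62236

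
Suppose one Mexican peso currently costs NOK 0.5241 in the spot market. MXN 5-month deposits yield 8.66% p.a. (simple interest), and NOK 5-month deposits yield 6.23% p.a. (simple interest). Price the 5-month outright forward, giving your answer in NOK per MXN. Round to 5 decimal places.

0.51898

T = 5/12 years.
NOK accumulates by 1 + 0.0623×5/12 = 1.0259583.
Growth of 1 MXN over T: 1 + 0.0866×5/12 = 1.0360833.
Forward (NOK per MXN) = 0.5241 × 1.0259583 / 1.0360833 = 0.5189783.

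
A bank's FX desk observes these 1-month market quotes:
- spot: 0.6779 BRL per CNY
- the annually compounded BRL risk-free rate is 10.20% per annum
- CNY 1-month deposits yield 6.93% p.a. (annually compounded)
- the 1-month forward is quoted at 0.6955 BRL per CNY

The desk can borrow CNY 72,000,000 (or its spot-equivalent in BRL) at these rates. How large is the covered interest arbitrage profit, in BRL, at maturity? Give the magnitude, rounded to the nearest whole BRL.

T = 1/12 years.
Keep in CNY, deliver into the forward: 72,000,000·1.0055993036·0.6955 = BRL 50,356,390.73.
Swap to BRL now, deposit: 72,000,000·0.6779·1.0081267367 = BRL 49,205,456.27.
The quoted forward overvalues CNY, so borrow BRL, buy CNY at spot, deposit the CNY at 6.93%, and sell the proceeds forward at 0.6955.
The gap between the two covered legs is BRL 1,150,934.

BRL 1,150,934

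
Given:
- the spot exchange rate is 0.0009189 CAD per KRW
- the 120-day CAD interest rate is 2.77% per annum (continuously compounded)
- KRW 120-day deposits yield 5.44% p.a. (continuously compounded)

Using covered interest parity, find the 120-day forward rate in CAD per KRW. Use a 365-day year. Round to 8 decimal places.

0.00091087

T = 120/365 years.
Growth of 1 CAD over T: e^(0.0277×120/365) = 1.0091484.
KRW accumulates by e^(0.0544×120/365) = 1.0180458.
CIP: F = S · (grow CAD)/(grow KRW) = 0.0009189 × 1.0091484/1.0180458 = 0.0009108691 CAD per KRW.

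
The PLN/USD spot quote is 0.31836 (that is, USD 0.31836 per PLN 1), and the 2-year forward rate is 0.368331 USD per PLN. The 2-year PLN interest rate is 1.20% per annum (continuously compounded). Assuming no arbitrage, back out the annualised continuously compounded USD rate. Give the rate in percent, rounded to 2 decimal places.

8.49%

T = 2 years.
By CIP, F/S equals the USD-to-PLN growth ratio: 0.368331/0.31836 = 1.1569638.
PLN growth factor: e^(0.0120×2) = 1.0242903.
Hence g_USD = 1.1850668.
Take logs: ln 1.1850668 / 2 = 0.084900, so 8.49%.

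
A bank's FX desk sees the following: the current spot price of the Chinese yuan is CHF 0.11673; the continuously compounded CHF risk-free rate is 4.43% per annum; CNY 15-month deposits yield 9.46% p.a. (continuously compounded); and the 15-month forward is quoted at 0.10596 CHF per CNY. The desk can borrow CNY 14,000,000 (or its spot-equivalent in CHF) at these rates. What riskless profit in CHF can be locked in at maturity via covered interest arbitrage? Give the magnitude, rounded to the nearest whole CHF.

CHF 57,618

T = 15/12 years.
Invest the CNY and cover forward: 14,000,000 × 1.125525458 × 0.10596 = CHF 1,669,649.49.
Convert at spot and invest in CHF: 14,000,000 × 0.11673 × 1.056936892 = CHF 1,727,267.41.
The quoted forward undervalues CNY, so borrow CNY, convert to CHF at spot, deposit the CHF at 4.43%, and buy CNY forward at 0.10596 to cover the loan.
Profit = 1,727,267.41 − 1,669,649.49 = CHF 57,618.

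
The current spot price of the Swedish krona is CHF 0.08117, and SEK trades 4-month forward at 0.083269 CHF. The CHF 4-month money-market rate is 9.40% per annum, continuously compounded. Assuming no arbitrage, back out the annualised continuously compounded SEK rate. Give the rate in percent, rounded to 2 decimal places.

1.74%

T = 4/12 years.
CIP gives F = S · g_CHF/g_SEK, so g_CHF/g_SEK = 0.083269/0.08117 = 1.0258593.
The CHF side grows by e^(0.0940×4/12) = 1.0318294.
So the SEK growth factor = 1.0058196.
Take logs: ln 1.0058196 / (4/12) = 0.017408, so 1.74%.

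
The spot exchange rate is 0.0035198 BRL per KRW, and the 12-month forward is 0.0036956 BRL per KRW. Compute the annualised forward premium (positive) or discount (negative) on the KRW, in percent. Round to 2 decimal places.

T = 1 year.
Period premium: (0.0036956 − 0.0035198)/0.0035198 = 0.0499460.
Annualise by dividing by T: 0.0499460 / 1 = 0.049946 → 4.99%.

+4.99%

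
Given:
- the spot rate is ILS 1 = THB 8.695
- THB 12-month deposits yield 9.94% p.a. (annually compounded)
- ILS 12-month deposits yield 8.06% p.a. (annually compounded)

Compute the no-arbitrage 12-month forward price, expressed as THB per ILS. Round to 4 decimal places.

8.8463

T = 1 year.
Growth of 1 THB over T: (1 + 0.0994)^1 = 1.099400.
ILS growth factor: (1 + 0.0806)^1 = 1.080600.
Forward (THB per ILS) = 8.695 × 1.099400 / 1.080600 = 8.846273.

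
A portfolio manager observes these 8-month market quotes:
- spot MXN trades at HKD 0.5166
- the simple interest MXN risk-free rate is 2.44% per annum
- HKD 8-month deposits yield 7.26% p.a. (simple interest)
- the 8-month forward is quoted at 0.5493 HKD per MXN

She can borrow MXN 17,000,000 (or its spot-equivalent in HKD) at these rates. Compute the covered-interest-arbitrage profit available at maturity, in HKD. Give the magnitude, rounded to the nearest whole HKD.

HKD 282,741

T = 8/12 years.
Keep in MXN, deliver into the forward: 17,000,000·1.016266667·0.5493 = HKD 9,489,999.76.
Swap to HKD now, deposit: 17,000,000·0.5166·1.048400 = HKD 9,207,258.48.
The quoted forward overvalues MXN, so borrow HKD, buy MXN at spot, deposit the MXN at 2.44%, and sell the proceeds forward at 0.5493.
The gap between the two covered legs is HKD 282,741.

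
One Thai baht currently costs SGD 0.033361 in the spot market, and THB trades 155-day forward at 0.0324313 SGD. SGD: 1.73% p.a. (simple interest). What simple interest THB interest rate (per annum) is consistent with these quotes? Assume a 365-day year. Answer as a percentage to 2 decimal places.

T = 155/365 years.
By CIP, F/S equals the SGD-to-THB growth ratio: 0.0324313/0.033361 = 0.9721321.
SGD growth factor: 1 + 0.0173×155/365 = 1.0073466.
That pins the THB growth at 1.036224.
r = (1.036224 − 1)/(155/365) = 0.085302 → 8.53%.

8.53%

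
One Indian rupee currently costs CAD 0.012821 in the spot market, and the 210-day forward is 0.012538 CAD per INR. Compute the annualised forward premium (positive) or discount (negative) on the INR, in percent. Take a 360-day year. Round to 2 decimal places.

T = 210/360 years.
INR trades forward at -2.20732% vs spot over the period.
Per annum: -0.0220732 / (210/360) = -0.037840 = -3.78%.

-3.78%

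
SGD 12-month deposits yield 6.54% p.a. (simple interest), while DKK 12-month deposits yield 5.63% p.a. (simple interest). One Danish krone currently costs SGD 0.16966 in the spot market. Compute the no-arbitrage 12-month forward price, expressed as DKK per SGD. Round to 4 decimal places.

T = 1 year.
SGD accumulates by 1 + 0.0654×1 = 1.065400.
DKK accumulates by 1 + 0.0563×1 = 1.056300.
So F = 0.16966 × 1.065400 / 1.056300 = 0.1711216 (SGD/DKK).
Quoted the other way: 1/0.1711216 = 5.8438 DKK per SGD.

5.8438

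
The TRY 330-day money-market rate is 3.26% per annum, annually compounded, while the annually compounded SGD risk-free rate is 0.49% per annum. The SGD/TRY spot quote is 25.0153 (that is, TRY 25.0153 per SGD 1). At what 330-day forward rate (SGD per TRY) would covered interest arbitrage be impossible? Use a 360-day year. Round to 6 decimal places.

T = 330/360 years.
TRY growth factor: (1 + 0.0326)^(330/360) = 1.0298432.
Growth of 1 SGD over T: (1 + 0.0049)^(330/360) = 1.0044908.
So F = 25.0153 × 1.0298432 / 1.0044908 = 25.64666 (TRY/SGD).
Invert for SGD per TRY: 1 / 25.64666 = 0.038991.

0.038991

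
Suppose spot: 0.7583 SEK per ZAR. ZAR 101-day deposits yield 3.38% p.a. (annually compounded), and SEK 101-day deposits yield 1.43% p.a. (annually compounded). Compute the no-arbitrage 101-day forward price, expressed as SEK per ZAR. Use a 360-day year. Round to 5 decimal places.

T = 101/360 years.
Growth of 1 SEK over T: (1 + 0.0143)^(101/360) = 1.0039915.
Growth of 1 ZAR over T: (1 + 0.0338)^(101/360) = 1.0093697.
Forward (SEK per ZAR) = 0.7583 × 1.0039915 / 1.0093697 = 0.7542596.

0.75426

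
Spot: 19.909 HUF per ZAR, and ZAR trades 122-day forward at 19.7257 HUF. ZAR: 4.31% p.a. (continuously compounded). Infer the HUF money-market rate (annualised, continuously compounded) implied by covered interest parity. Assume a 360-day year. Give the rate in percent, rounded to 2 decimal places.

1.58%

T = 122/360 years.
CIP gives F = S · g_HUF/g_ZAR, so g_HUF/g_ZAR = 19.7257/19.909 = 0.9907931.
ZAR growth factor: e^(0.0431×122/360) = 1.0147133.
Hence g_HUF = 1.0053709.
Take logs: ln 1.0053709 / (122/360) = 0.015806, so 1.58%.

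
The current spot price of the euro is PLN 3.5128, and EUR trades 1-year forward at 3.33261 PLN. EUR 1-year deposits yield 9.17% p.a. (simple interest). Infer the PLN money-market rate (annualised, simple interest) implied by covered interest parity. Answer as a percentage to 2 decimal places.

3.57%

T = 1 year.
By CIP, F/S equals the PLN-to-EUR growth ratio: 3.33261/3.5128 = 0.9487047.
EUR growth factor: 1 + 0.0917×1 = 1.091700.
So the PLN growth factor = 1.0357009.
(1.0357009 − 1)/T = 0.035701, i.e. 3.57%.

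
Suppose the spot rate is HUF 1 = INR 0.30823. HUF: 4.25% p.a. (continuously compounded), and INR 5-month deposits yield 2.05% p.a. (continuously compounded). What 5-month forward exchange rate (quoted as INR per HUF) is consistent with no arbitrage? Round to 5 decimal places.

T = 5/12 years.
INR growth factor: e^(0.0205×5/12) = 1.0085783.
HUF growth factor: e^(0.0425×5/12) = 1.0178661.
CIP: F = S · (grow INR)/(grow HUF) = 0.30823 × 1.0085783/1.0178661 = 0.3054175 INR per HUF.

0.30542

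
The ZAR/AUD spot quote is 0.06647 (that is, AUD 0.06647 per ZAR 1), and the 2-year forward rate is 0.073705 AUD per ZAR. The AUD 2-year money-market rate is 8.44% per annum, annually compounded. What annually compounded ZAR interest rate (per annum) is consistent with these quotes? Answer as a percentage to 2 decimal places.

2.98%

T = 2 years.
F/S = 0.073705/0.06647 = 1.1088461 = (growth of AUD) / (growth of ZAR).
AUD growth factor: (1 + 0.0844)^2 = 1.1759234.
That pins the ZAR growth at 1.0604929.
Annualise: 1.0604929^(1/2) − 1 = 0.029802 = 2.98%.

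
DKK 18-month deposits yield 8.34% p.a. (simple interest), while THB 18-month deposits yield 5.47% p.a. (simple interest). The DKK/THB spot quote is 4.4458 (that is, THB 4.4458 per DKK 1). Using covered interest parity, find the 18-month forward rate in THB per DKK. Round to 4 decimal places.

T = 18/12 years.
THB growth factor: 1 + 0.0547×18/12 = 1.082050.
DKK accumulates by 1 + 0.0834×18/12 = 1.125100.
CIP: F = S · (grow THB)/(grow DKK) = 4.4458 × 1.082050/1.125100 = 4.275689 THB per DKK.

4.2757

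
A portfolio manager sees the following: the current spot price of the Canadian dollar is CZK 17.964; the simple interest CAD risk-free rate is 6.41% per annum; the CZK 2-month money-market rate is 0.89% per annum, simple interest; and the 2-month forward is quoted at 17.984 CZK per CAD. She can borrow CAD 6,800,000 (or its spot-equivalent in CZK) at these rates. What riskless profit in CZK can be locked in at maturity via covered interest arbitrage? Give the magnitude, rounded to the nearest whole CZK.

CZK 1,261,281

T = 2/12 years.
Route A — deposit CAD, sell forward: 6,800,000 × 1.01068333333 × 17.984 = CZK 123,597,677.65.
Route B — convert at spot, deposit CZK: 6,800,000 × 17.964 × 1.00148333333 = CZK 122,336,396.88.
The quoted forward overvalues CAD, so borrow CZK, buy CAD at spot, deposit the CAD at 6.41%, and sell the proceeds forward at 17.984.
Profit = 123,597,677.65 − 122,336,396.88 = CZK 1,261,281.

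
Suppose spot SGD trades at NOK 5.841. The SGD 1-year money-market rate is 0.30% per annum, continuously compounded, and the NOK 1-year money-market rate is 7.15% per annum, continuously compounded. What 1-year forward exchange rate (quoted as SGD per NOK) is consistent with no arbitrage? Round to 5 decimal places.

0.15987

T = 1 year.
Growth of 1 NOK over T: e^(0.0715×1) = 1.0741182.
SGD growth factor: e^(0.0030×1) = 1.0030045.
CIP: F = S · (grow NOK)/(grow SGD) = 5.841 × 1.0741182/1.0030045 = 6.255131 NOK per SGD.
Quoted the other way: 1/6.255131 = 0.15987 SGD per NOK.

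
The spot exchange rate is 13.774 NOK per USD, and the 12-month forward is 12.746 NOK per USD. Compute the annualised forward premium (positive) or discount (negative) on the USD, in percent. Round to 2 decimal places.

-7.46%

T = 1 year.
USD trades forward at -7.46334% vs spot over the period.
Annualise by dividing by T: -0.0746334 / 1 = -0.074633 → -7.46%.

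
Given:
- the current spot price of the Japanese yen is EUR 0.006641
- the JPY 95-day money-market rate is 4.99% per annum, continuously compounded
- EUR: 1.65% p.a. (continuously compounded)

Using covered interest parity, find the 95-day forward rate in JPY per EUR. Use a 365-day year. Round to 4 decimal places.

151.8945

T = 95/365 years.
EUR growth factor: e^(0.0165×95/365) = 1.004303755.
JPY growth factor: e^(0.0499×95/365) = 1.013072377.
Forward (EUR per JPY) = 0.006641 × 1.004303755 / 1.013072377 = 0.00658351899.
Invert for JPY per EUR: 1 / 0.00658351899 = 151.8945.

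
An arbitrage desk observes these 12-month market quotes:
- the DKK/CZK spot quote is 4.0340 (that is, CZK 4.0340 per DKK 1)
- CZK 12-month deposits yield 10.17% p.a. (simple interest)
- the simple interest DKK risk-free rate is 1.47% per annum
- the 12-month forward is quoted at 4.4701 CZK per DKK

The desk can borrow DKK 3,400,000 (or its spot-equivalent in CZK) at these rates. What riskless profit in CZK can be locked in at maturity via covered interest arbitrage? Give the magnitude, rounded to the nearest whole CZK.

CZK 311,279

T = 1 year.
Keep in DKK, deliver into the forward: 3,400,000·1.014700·4.4701 = CZK 15,421,755.60.
Swap to CZK now, deposit: 3,400,000·4.0340·1.101700 = CZK 15,110,476.52.
The quoted forward overvalues DKK, so borrow CZK, buy DKK at spot, deposit the DKK at 1.47%, and sell the proceeds forward at 4.4701.
Arbitrage profit = |15,421,755.60 − 15,110,476.52| = CZK 311,279.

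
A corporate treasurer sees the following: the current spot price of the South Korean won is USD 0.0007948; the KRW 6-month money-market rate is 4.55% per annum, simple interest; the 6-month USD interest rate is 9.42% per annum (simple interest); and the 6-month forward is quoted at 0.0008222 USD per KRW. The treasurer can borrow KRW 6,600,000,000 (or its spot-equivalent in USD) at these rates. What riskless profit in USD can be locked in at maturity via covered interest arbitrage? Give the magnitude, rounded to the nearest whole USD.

T = 6/12 years.
Route A — deposit KRW, sell forward: 6,600,000,000 × 1.022750 × 0.0008222 = USD 5,549,973.33.
Route B — convert at spot, deposit USD: 6,600,000,000 × 0.0007948 × 1.047100 = USD 5,492,751.53.
The quoted forward overvalues KRW, so borrow USD, buy KRW at spot, deposit the KRW at 4.55%, and sell the proceeds forward at 0.0008222.
Arbitrage profit = |5,549,973.33 − 5,492,751.53| = USD 57,222.

USD 57,222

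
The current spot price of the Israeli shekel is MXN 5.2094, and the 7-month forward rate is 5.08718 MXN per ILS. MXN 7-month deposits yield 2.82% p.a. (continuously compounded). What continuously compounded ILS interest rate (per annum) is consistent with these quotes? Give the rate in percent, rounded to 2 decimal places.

T = 7/12 years.
By CIP, F/S equals the MXN-to-ILS growth ratio: 5.08718/5.2094 = 0.9765386.
MXN growth factor: e^(0.0282×7/12) = 1.016586.
So the ILS growth factor = 1.0410095.
r = ln(1.0410095)/(7/12) = 0.068899 → 6.89%.

6.89%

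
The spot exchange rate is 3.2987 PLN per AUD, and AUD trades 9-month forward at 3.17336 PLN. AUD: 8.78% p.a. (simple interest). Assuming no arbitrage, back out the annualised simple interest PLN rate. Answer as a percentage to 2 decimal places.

T = 9/12 years.
By CIP, F/S equals the PLN-to-AUD growth ratio: 3.17336/3.2987 = 0.9620032.
The AUD side grows by 1 + 0.0878×9/12 = 1.065850.
Hence g_PLN = 1.0253511.
(1.0253511 − 1)/T = 0.033801, i.e. 3.38%.

3.38%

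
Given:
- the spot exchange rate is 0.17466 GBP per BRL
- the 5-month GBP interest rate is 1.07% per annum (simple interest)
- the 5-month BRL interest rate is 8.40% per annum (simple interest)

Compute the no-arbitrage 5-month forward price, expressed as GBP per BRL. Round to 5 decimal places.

T = 5/12 years.
GBP accumulates by 1 + 0.0107×5/12 = 1.0044583.
Growth of 1 BRL over T: 1 + 0.0840×5/12 = 1.035000.
So F = 0.17466 × 1.0044583 / 1.035000 = 0.1695060 (GBP/BRL).

0.16951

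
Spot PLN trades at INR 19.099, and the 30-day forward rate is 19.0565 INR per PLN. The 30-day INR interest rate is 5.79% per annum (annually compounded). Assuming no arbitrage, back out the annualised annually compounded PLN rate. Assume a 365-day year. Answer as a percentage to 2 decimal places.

T = 30/365 years.
By CIP, F/S equals the INR-to-PLN growth ratio: 19.0565/19.099 = 0.9977748.
The INR side grows by (1 + 0.0579)^(30/365) = 1.0046369.
Hence g_PLN = 1.0068774.
Annualise: 1.0068774^(365/30) − 1 = 0.086964 = 8.70%.

8.70%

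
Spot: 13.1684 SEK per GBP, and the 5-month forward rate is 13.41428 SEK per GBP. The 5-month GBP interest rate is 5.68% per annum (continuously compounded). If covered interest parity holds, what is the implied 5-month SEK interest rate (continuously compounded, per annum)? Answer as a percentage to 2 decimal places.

10.12%

T = 5/12 years.
F/S = 13.41428/13.1684 = 1.0186720 = (growth of SEK) / (growth of GBP).
The GBP side grows by e^(0.0568×5/12) = 1.0239489.
Hence g_SEK = 1.0430681.
Take logs: ln 1.0430681 / (5/12) = 0.101200, so 10.12%.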